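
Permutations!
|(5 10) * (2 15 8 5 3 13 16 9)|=9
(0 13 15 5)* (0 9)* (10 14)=(0 13 15 5 9)(10 14)=[13, 1, 2, 3, 4, 9, 6, 7, 8, 0, 14, 11, 12, 15, 10, 5]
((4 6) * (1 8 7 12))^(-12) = (12) = [0, 1, 2, 3, 4, 5, 6, 7, 8, 9, 10, 11, 12]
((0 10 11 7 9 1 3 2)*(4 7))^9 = (11) = [0, 1, 2, 3, 4, 5, 6, 7, 8, 9, 10, 11]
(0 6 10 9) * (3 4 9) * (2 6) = (0 2 6 10 3 4 9) = [2, 1, 6, 4, 9, 5, 10, 7, 8, 0, 3]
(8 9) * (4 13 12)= (4 13 12)(8 9)= [0, 1, 2, 3, 13, 5, 6, 7, 9, 8, 10, 11, 4, 12]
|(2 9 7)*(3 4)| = |(2 9 7)(3 4)| = 6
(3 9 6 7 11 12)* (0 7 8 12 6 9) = [7, 1, 2, 0, 4, 5, 8, 11, 12, 9, 10, 6, 3] = (0 7 11 6 8 12 3)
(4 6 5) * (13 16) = [0, 1, 2, 3, 6, 4, 5, 7, 8, 9, 10, 11, 12, 16, 14, 15, 13] = (4 6 5)(13 16)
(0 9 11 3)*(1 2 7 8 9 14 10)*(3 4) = (0 14 10 1 2 7 8 9 11 4 3) = [14, 2, 7, 0, 3, 5, 6, 8, 9, 11, 1, 4, 12, 13, 10]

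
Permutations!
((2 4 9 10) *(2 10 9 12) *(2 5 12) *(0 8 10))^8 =[10, 1, 2, 3, 4, 5, 6, 7, 0, 9, 8, 11, 12] =(12)(0 10 8)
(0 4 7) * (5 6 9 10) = (0 4 7)(5 6 9 10) = [4, 1, 2, 3, 7, 6, 9, 0, 8, 10, 5]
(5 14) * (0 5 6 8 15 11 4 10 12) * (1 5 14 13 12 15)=(0 14 6 8 1 5 13 12)(4 10 15 11)=[14, 5, 2, 3, 10, 13, 8, 7, 1, 9, 15, 4, 0, 12, 6, 11]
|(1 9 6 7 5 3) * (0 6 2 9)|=6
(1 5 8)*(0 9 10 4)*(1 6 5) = [9, 1, 2, 3, 0, 8, 5, 7, 6, 10, 4] = (0 9 10 4)(5 8 6)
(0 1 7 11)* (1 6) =[6, 7, 2, 3, 4, 5, 1, 11, 8, 9, 10, 0] =(0 6 1 7 11)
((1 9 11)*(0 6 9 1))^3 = (0 11 9 6) = [11, 1, 2, 3, 4, 5, 0, 7, 8, 6, 10, 9]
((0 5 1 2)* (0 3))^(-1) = (0 3 2 1 5) = [3, 5, 1, 2, 4, 0]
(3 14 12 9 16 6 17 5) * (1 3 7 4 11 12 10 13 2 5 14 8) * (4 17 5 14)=(1 3 8)(2 14 10 13)(4 11 12 9 16 6 5 7 17)=[0, 3, 14, 8, 11, 7, 5, 17, 1, 16, 13, 12, 9, 2, 10, 15, 6, 4]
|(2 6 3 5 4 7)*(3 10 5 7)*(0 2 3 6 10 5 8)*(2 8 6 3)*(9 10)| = |(0 8)(2 9 10 6 5 4 3 7)| = 8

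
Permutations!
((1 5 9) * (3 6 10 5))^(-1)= (1 9 5 10 6 3)= [0, 9, 2, 1, 4, 10, 3, 7, 8, 5, 6]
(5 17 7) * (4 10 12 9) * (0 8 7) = [8, 1, 2, 3, 10, 17, 6, 5, 7, 4, 12, 11, 9, 13, 14, 15, 16, 0] = (0 8 7 5 17)(4 10 12 9)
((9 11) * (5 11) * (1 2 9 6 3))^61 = (1 6 5 2 3 11 9) = [0, 6, 3, 11, 4, 2, 5, 7, 8, 1, 10, 9]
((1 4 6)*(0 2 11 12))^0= (12)= [0, 1, 2, 3, 4, 5, 6, 7, 8, 9, 10, 11, 12]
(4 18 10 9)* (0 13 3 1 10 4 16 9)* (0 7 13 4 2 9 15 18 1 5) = (0 4 1 10 7 13 3 5)(2 9 16 15 18) = [4, 10, 9, 5, 1, 0, 6, 13, 8, 16, 7, 11, 12, 3, 14, 18, 15, 17, 2]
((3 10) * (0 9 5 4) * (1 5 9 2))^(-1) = (0 4 5 1 2)(3 10) = [4, 2, 0, 10, 5, 1, 6, 7, 8, 9, 3]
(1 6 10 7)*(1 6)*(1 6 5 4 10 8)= (1 6 8)(4 10 7 5)= [0, 6, 2, 3, 10, 4, 8, 5, 1, 9, 7]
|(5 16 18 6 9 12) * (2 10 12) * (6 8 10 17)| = |(2 17 6 9)(5 16 18 8 10 12)| = 12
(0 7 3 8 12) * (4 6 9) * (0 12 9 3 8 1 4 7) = (12)(1 4 6 3)(7 8 9) = [0, 4, 2, 1, 6, 5, 3, 8, 9, 7, 10, 11, 12]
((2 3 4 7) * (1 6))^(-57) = [0, 6, 7, 2, 3, 5, 1, 4] = (1 6)(2 7 4 3)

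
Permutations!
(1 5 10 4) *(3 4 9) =(1 5 10 9 3 4) =[0, 5, 2, 4, 1, 10, 6, 7, 8, 3, 9]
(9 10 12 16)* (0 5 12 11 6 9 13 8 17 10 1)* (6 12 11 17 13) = [5, 0, 2, 3, 4, 11, 9, 7, 13, 1, 17, 12, 16, 8, 14, 15, 6, 10] = (0 5 11 12 16 6 9 1)(8 13)(10 17)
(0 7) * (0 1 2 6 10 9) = [7, 2, 6, 3, 4, 5, 10, 1, 8, 0, 9] = (0 7 1 2 6 10 9)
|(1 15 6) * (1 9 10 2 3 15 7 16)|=|(1 7 16)(2 3 15 6 9 10)|=6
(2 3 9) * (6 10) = [0, 1, 3, 9, 4, 5, 10, 7, 8, 2, 6] = (2 3 9)(6 10)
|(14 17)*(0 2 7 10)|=4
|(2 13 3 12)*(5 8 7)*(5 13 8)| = 6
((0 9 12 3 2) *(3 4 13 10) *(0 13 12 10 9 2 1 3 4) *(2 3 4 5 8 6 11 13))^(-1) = (0 12 4 1 3)(5 10 9 13 11 6 8) = [12, 3, 2, 0, 1, 10, 8, 7, 5, 13, 9, 6, 4, 11]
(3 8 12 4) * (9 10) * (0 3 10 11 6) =[3, 1, 2, 8, 10, 5, 0, 7, 12, 11, 9, 6, 4] =(0 3 8 12 4 10 9 11 6)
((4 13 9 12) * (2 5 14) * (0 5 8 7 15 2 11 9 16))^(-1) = (0 16 13 4 12 9 11 14 5)(2 15 7 8) = [16, 1, 15, 3, 12, 0, 6, 8, 2, 11, 10, 14, 9, 4, 5, 7, 13]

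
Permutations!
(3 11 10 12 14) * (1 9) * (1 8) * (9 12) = (1 12 14 3 11 10 9 8) = [0, 12, 2, 11, 4, 5, 6, 7, 1, 8, 9, 10, 14, 13, 3]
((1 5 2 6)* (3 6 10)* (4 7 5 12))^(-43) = (1 4 5 10 6 12 7 2 3) = [0, 4, 3, 1, 5, 10, 12, 2, 8, 9, 6, 11, 7]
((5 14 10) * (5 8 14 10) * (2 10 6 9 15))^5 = (2 6 8 15 5 10 9 14) = [0, 1, 6, 3, 4, 10, 8, 7, 15, 14, 9, 11, 12, 13, 2, 5]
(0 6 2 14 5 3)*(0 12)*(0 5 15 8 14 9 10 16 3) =[6, 1, 9, 12, 4, 0, 2, 7, 14, 10, 16, 11, 5, 13, 15, 8, 3] =(0 6 2 9 10 16 3 12 5)(8 14 15)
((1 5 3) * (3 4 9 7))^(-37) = (1 3 7 9 4 5) = [0, 3, 2, 7, 5, 1, 6, 9, 8, 4]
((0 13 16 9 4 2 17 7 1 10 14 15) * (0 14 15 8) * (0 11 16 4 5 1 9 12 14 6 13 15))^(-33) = [13, 15, 9, 3, 7, 0, 2, 1, 16, 10, 6, 12, 8, 17, 11, 4, 14, 5] = (0 13 17 5)(1 15 4 7)(2 9 10 6)(8 16 14 11 12)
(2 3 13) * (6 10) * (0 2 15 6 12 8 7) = (0 2 3 13 15 6 10 12 8 7) = [2, 1, 3, 13, 4, 5, 10, 0, 7, 9, 12, 11, 8, 15, 14, 6]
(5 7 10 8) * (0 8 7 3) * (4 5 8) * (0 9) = [4, 1, 2, 9, 5, 3, 6, 10, 8, 0, 7] = (0 4 5 3 9)(7 10)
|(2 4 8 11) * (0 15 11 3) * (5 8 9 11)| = 20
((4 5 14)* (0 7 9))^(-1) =[9, 1, 2, 3, 14, 4, 6, 0, 8, 7, 10, 11, 12, 13, 5] =(0 9 7)(4 14 5)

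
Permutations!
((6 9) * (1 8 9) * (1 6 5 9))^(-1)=(1 8)(5 9)=[0, 8, 2, 3, 4, 9, 6, 7, 1, 5]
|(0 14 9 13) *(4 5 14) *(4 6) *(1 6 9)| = |(0 9 13)(1 6 4 5 14)| = 15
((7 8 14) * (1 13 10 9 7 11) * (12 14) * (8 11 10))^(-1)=[0, 11, 2, 3, 4, 5, 6, 9, 13, 10, 14, 7, 8, 1, 12]=(1 11 7 9 10 14 12 8 13)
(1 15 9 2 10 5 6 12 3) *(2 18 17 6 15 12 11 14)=(1 12 3)(2 10 5 15 9 18 17 6 11 14)=[0, 12, 10, 1, 4, 15, 11, 7, 8, 18, 5, 14, 3, 13, 2, 9, 16, 6, 17]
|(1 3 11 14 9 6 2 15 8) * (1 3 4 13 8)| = |(1 4 13 8 3 11 14 9 6 2 15)| = 11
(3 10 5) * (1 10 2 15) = (1 10 5 3 2 15) = [0, 10, 15, 2, 4, 3, 6, 7, 8, 9, 5, 11, 12, 13, 14, 1]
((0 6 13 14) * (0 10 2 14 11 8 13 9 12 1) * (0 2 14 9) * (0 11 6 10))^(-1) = (0 14 10)(1 12 9 2)(6 13 8 11) = [14, 12, 1, 3, 4, 5, 13, 7, 11, 2, 0, 6, 9, 8, 10]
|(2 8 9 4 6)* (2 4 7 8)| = 6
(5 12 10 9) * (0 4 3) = (0 4 3)(5 12 10 9) = [4, 1, 2, 0, 3, 12, 6, 7, 8, 5, 9, 11, 10]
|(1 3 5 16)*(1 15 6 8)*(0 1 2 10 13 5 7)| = 8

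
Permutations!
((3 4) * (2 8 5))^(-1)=[0, 1, 5, 4, 3, 8, 6, 7, 2]=(2 5 8)(3 4)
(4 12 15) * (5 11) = (4 12 15)(5 11) = [0, 1, 2, 3, 12, 11, 6, 7, 8, 9, 10, 5, 15, 13, 14, 4]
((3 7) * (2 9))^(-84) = (9) = [0, 1, 2, 3, 4, 5, 6, 7, 8, 9]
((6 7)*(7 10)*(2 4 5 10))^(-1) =[0, 1, 6, 3, 2, 4, 7, 10, 8, 9, 5] =(2 6 7 10 5 4)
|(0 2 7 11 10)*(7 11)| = 4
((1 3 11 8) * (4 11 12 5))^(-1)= [0, 8, 2, 1, 5, 12, 6, 7, 11, 9, 10, 4, 3]= (1 8 11 4 5 12 3)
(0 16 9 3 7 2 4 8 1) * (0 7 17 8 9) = (0 16)(1 7 2 4 9 3 17 8) = [16, 7, 4, 17, 9, 5, 6, 2, 1, 3, 10, 11, 12, 13, 14, 15, 0, 8]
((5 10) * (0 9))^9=(0 9)(5 10)=[9, 1, 2, 3, 4, 10, 6, 7, 8, 0, 5]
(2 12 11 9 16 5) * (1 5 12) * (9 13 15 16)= (1 5 2)(11 13 15 16 12)= [0, 5, 1, 3, 4, 2, 6, 7, 8, 9, 10, 13, 11, 15, 14, 16, 12]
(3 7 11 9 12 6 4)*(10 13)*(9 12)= (3 7 11 12 6 4)(10 13)= [0, 1, 2, 7, 3, 5, 4, 11, 8, 9, 13, 12, 6, 10]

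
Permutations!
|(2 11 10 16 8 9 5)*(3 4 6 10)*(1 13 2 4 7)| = |(1 13 2 11 3 7)(4 6 10 16 8 9 5)| = 42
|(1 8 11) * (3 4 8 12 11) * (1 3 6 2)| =8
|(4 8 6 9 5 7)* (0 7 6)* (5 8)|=7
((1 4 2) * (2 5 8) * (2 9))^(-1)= (1 2 9 8 5 4)= [0, 2, 9, 3, 1, 4, 6, 7, 5, 8]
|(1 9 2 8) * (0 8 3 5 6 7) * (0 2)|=20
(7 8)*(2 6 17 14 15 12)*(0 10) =(0 10)(2 6 17 14 15 12)(7 8) =[10, 1, 6, 3, 4, 5, 17, 8, 7, 9, 0, 11, 2, 13, 15, 12, 16, 14]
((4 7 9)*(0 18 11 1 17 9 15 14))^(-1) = (0 14 15 7 4 9 17 1 11 18) = [14, 11, 2, 3, 9, 5, 6, 4, 8, 17, 10, 18, 12, 13, 15, 7, 16, 1, 0]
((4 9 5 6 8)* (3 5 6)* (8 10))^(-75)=(10)(3 5)=[0, 1, 2, 5, 4, 3, 6, 7, 8, 9, 10]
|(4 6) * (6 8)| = |(4 8 6)| = 3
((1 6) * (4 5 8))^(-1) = (1 6)(4 8 5) = [0, 6, 2, 3, 8, 4, 1, 7, 5]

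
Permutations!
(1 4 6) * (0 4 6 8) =(0 4 8)(1 6) =[4, 6, 2, 3, 8, 5, 1, 7, 0]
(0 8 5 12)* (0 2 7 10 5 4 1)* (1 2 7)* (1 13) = (0 8 4 2 13 1)(5 12 7 10) = [8, 0, 13, 3, 2, 12, 6, 10, 4, 9, 5, 11, 7, 1]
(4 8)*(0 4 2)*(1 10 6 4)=[1, 10, 0, 3, 8, 5, 4, 7, 2, 9, 6]=(0 1 10 6 4 8 2)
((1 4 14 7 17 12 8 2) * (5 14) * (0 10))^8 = (1 2 8 12 17 7 14 5 4) = [0, 2, 8, 3, 1, 4, 6, 14, 12, 9, 10, 11, 17, 13, 5, 15, 16, 7]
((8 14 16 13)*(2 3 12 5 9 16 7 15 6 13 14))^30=(2 14)(3 7)(5 6)(8 16)(9 13)(12 15)=[0, 1, 14, 7, 4, 6, 5, 3, 16, 13, 10, 11, 15, 9, 2, 12, 8]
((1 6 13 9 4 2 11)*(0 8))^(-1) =(0 8)(1 11 2 4 9 13 6) =[8, 11, 4, 3, 9, 5, 1, 7, 0, 13, 10, 2, 12, 6]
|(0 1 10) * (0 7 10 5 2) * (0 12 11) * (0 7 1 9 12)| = 9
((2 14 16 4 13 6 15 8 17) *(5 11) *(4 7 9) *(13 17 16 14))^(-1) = [0, 1, 17, 3, 9, 11, 13, 16, 15, 7, 10, 5, 12, 2, 14, 6, 8, 4] = (2 17 4 9 7 16 8 15 6 13)(5 11)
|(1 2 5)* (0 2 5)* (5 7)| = 6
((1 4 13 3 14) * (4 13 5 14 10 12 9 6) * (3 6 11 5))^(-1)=(1 14 5 11 9 12 10 3 4 6 13)=[0, 14, 2, 4, 6, 11, 13, 7, 8, 12, 3, 9, 10, 1, 5]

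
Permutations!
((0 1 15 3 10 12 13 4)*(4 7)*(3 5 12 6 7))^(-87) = (0 1 15 5 12 13 3 10 6 7 4) = [1, 15, 2, 10, 0, 12, 7, 4, 8, 9, 6, 11, 13, 3, 14, 5]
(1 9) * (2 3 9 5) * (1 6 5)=(2 3 9 6 5)=[0, 1, 3, 9, 4, 2, 5, 7, 8, 6]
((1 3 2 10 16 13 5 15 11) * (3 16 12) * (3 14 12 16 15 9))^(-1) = (1 11 15)(2 3 9 5 13 16 10)(12 14) = [0, 11, 3, 9, 4, 13, 6, 7, 8, 5, 2, 15, 14, 16, 12, 1, 10]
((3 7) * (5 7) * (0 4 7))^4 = (0 5 3 7 4) = [5, 1, 2, 7, 0, 3, 6, 4]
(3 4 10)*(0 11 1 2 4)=[11, 2, 4, 0, 10, 5, 6, 7, 8, 9, 3, 1]=(0 11 1 2 4 10 3)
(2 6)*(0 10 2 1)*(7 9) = (0 10 2 6 1)(7 9) = [10, 0, 6, 3, 4, 5, 1, 9, 8, 7, 2]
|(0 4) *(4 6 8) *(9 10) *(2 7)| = |(0 6 8 4)(2 7)(9 10)| = 4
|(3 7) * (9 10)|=2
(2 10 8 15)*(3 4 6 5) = (2 10 8 15)(3 4 6 5) = [0, 1, 10, 4, 6, 3, 5, 7, 15, 9, 8, 11, 12, 13, 14, 2]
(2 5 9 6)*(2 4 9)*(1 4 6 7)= (1 4 9 7)(2 5)= [0, 4, 5, 3, 9, 2, 6, 1, 8, 7]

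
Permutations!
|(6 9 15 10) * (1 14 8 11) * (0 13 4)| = |(0 13 4)(1 14 8 11)(6 9 15 10)| = 12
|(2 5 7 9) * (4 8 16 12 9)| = |(2 5 7 4 8 16 12 9)| = 8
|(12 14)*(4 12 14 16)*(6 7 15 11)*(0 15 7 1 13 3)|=|(0 15 11 6 1 13 3)(4 12 16)|=21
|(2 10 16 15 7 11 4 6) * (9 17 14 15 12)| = |(2 10 16 12 9 17 14 15 7 11 4 6)| = 12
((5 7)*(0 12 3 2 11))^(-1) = (0 11 2 3 12)(5 7) = [11, 1, 3, 12, 4, 7, 6, 5, 8, 9, 10, 2, 0]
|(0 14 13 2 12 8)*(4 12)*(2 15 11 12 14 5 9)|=11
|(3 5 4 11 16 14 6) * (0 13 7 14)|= |(0 13 7 14 6 3 5 4 11 16)|= 10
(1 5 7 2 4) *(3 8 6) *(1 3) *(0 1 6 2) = [1, 5, 4, 8, 3, 7, 6, 0, 2] = (0 1 5 7)(2 4 3 8)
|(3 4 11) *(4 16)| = 4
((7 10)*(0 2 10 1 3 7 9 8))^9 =(0 8 9 10 2) =[8, 1, 0, 3, 4, 5, 6, 7, 9, 10, 2]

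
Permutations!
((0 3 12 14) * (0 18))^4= [18, 1, 2, 0, 4, 5, 6, 7, 8, 9, 10, 11, 3, 13, 12, 15, 16, 17, 14]= (0 18 14 12 3)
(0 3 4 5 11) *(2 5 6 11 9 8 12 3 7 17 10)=[7, 1, 5, 4, 6, 9, 11, 17, 12, 8, 2, 0, 3, 13, 14, 15, 16, 10]=(0 7 17 10 2 5 9 8 12 3 4 6 11)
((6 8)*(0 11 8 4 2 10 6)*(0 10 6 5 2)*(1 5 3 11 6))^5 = (0 4 6)(1 2 5)(3 11 8 10) = [4, 2, 5, 11, 6, 1, 0, 7, 10, 9, 3, 8]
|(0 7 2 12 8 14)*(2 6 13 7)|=15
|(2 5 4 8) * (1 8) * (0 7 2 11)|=|(0 7 2 5 4 1 8 11)|=8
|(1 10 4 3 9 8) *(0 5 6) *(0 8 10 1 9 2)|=|(0 5 6 8 9 10 4 3 2)|=9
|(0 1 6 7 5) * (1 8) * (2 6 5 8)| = |(0 2 6 7 8 1 5)| = 7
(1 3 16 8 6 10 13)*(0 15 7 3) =(0 15 7 3 16 8 6 10 13 1) =[15, 0, 2, 16, 4, 5, 10, 3, 6, 9, 13, 11, 12, 1, 14, 7, 8]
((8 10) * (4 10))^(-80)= (4 10 8)= [0, 1, 2, 3, 10, 5, 6, 7, 4, 9, 8]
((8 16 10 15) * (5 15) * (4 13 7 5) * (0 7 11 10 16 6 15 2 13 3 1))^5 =[11, 13, 3, 2, 5, 4, 8, 10, 15, 9, 7, 0, 12, 1, 14, 6, 16] =(16)(0 11)(1 13)(2 3)(4 5)(6 8 15)(7 10)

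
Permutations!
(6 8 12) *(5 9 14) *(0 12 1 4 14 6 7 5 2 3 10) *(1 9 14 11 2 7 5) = (0 12 5 14 7 1 4 11 2 3 10)(6 8 9) = [12, 4, 3, 10, 11, 14, 8, 1, 9, 6, 0, 2, 5, 13, 7]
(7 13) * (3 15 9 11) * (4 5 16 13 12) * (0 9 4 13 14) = (0 9 11 3 15 4 5 16 14)(7 12 13) = [9, 1, 2, 15, 5, 16, 6, 12, 8, 11, 10, 3, 13, 7, 0, 4, 14]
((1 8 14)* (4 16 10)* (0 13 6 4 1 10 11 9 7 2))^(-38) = (0 7 11 4 13 2 9 16 6)(1 14)(8 10) = [7, 14, 9, 3, 13, 5, 0, 11, 10, 16, 8, 4, 12, 2, 1, 15, 6]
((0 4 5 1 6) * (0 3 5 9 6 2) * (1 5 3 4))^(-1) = (0 2 1)(4 6 9) = [2, 0, 1, 3, 6, 5, 9, 7, 8, 4]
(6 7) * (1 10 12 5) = (1 10 12 5)(6 7) = [0, 10, 2, 3, 4, 1, 7, 6, 8, 9, 12, 11, 5]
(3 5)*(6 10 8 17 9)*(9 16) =(3 5)(6 10 8 17 16 9) =[0, 1, 2, 5, 4, 3, 10, 7, 17, 6, 8, 11, 12, 13, 14, 15, 9, 16]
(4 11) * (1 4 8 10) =(1 4 11 8 10) =[0, 4, 2, 3, 11, 5, 6, 7, 10, 9, 1, 8]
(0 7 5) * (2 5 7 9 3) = (0 9 3 2 5) = [9, 1, 5, 2, 4, 0, 6, 7, 8, 3]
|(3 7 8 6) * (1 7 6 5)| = |(1 7 8 5)(3 6)| = 4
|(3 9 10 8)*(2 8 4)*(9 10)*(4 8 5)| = |(2 5 4)(3 10 8)| = 3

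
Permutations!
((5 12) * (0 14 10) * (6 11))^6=(14)=[0, 1, 2, 3, 4, 5, 6, 7, 8, 9, 10, 11, 12, 13, 14]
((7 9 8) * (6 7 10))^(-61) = (6 10 8 9 7) = [0, 1, 2, 3, 4, 5, 10, 6, 9, 7, 8]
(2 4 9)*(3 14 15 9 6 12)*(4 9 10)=[0, 1, 9, 14, 6, 5, 12, 7, 8, 2, 4, 11, 3, 13, 15, 10]=(2 9)(3 14 15 10 4 6 12)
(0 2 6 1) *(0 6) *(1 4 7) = (0 2)(1 6 4 7) = [2, 6, 0, 3, 7, 5, 4, 1]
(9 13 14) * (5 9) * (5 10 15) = [0, 1, 2, 3, 4, 9, 6, 7, 8, 13, 15, 11, 12, 14, 10, 5] = (5 9 13 14 10 15)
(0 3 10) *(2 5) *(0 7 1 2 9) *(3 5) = [5, 2, 3, 10, 4, 9, 6, 1, 8, 0, 7] = (0 5 9)(1 2 3 10 7)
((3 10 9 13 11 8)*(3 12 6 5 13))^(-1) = (3 9 10)(5 6 12 8 11 13) = [0, 1, 2, 9, 4, 6, 12, 7, 11, 10, 3, 13, 8, 5]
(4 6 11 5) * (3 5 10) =(3 5 4 6 11 10) =[0, 1, 2, 5, 6, 4, 11, 7, 8, 9, 3, 10]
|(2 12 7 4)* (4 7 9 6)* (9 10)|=|(2 12 10 9 6 4)|=6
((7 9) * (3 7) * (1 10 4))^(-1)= (1 4 10)(3 9 7)= [0, 4, 2, 9, 10, 5, 6, 3, 8, 7, 1]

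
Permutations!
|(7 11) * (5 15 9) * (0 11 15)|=6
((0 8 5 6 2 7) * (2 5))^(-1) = (0 7 2 8)(5 6) = [7, 1, 8, 3, 4, 6, 5, 2, 0]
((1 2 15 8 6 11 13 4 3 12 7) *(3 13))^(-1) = (1 7 12 3 11 6 8 15 2)(4 13) = [0, 7, 1, 11, 13, 5, 8, 12, 15, 9, 10, 6, 3, 4, 14, 2]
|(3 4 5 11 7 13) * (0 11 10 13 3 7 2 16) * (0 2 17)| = |(0 11 17)(2 16)(3 4 5 10 13 7)| = 6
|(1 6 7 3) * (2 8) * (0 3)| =|(0 3 1 6 7)(2 8)| =10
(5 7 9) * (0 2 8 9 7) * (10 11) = (0 2 8 9 5)(10 11) = [2, 1, 8, 3, 4, 0, 6, 7, 9, 5, 11, 10]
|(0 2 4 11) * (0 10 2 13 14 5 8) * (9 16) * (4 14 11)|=8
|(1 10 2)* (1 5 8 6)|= |(1 10 2 5 8 6)|= 6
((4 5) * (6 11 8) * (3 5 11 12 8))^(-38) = [0, 1, 2, 4, 3, 11, 12, 7, 6, 9, 10, 5, 8] = (3 4)(5 11)(6 12 8)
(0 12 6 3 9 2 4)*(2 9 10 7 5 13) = [12, 1, 4, 10, 0, 13, 3, 5, 8, 9, 7, 11, 6, 2] = (0 12 6 3 10 7 5 13 2 4)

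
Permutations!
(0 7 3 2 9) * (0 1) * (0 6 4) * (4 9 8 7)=(0 4)(1 6 9)(2 8 7 3)=[4, 6, 8, 2, 0, 5, 9, 3, 7, 1]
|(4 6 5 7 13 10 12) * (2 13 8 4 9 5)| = 10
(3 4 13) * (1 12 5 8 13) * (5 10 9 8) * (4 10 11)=(1 12 11 4)(3 10 9 8 13)=[0, 12, 2, 10, 1, 5, 6, 7, 13, 8, 9, 4, 11, 3]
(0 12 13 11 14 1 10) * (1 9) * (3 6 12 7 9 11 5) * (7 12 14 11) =(0 12 13 5 3 6 14 7 9 1 10) =[12, 10, 2, 6, 4, 3, 14, 9, 8, 1, 0, 11, 13, 5, 7]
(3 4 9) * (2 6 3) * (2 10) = (2 6 3 4 9 10) = [0, 1, 6, 4, 9, 5, 3, 7, 8, 10, 2]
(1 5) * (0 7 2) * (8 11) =(0 7 2)(1 5)(8 11) =[7, 5, 0, 3, 4, 1, 6, 2, 11, 9, 10, 8]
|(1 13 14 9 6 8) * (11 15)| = 6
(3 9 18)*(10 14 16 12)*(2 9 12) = (2 9 18 3 12 10 14 16) = [0, 1, 9, 12, 4, 5, 6, 7, 8, 18, 14, 11, 10, 13, 16, 15, 2, 17, 3]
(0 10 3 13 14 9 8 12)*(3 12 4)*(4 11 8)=(0 10 12)(3 13 14 9 4)(8 11)=[10, 1, 2, 13, 3, 5, 6, 7, 11, 4, 12, 8, 0, 14, 9]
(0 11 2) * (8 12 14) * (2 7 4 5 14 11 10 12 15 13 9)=(0 10 12 11 7 4 5 14 8 15 13 9 2)=[10, 1, 0, 3, 5, 14, 6, 4, 15, 2, 12, 7, 11, 9, 8, 13]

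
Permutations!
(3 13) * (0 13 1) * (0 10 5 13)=[0, 10, 2, 1, 4, 13, 6, 7, 8, 9, 5, 11, 12, 3]=(1 10 5 13 3)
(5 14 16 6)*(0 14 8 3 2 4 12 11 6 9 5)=[14, 1, 4, 2, 12, 8, 0, 7, 3, 5, 10, 6, 11, 13, 16, 15, 9]=(0 14 16 9 5 8 3 2 4 12 11 6)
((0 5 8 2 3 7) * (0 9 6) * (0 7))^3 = (9)(0 2 5 3 8) = [2, 1, 5, 8, 4, 3, 6, 7, 0, 9]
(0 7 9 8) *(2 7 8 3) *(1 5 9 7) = (0 8)(1 5 9 3 2) = [8, 5, 1, 2, 4, 9, 6, 7, 0, 3]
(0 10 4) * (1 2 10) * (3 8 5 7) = (0 1 2 10 4)(3 8 5 7) = [1, 2, 10, 8, 0, 7, 6, 3, 5, 9, 4]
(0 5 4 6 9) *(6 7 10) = (0 5 4 7 10 6 9) = [5, 1, 2, 3, 7, 4, 9, 10, 8, 0, 6]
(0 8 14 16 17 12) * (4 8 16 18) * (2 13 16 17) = [17, 1, 13, 3, 8, 5, 6, 7, 14, 9, 10, 11, 0, 16, 18, 15, 2, 12, 4] = (0 17 12)(2 13 16)(4 8 14 18)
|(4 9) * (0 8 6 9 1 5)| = |(0 8 6 9 4 1 5)| = 7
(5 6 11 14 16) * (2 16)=(2 16 5 6 11 14)=[0, 1, 16, 3, 4, 6, 11, 7, 8, 9, 10, 14, 12, 13, 2, 15, 5]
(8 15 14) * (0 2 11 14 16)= (0 2 11 14 8 15 16)= [2, 1, 11, 3, 4, 5, 6, 7, 15, 9, 10, 14, 12, 13, 8, 16, 0]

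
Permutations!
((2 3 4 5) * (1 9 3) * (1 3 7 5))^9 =(1 7 2 4 9 5 3) =[0, 7, 4, 1, 9, 3, 6, 2, 8, 5]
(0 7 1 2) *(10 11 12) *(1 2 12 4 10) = (0 7 2)(1 12)(4 10 11) = [7, 12, 0, 3, 10, 5, 6, 2, 8, 9, 11, 4, 1]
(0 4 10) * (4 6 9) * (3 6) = (0 3 6 9 4 10) = [3, 1, 2, 6, 10, 5, 9, 7, 8, 4, 0]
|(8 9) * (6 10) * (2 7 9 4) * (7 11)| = |(2 11 7 9 8 4)(6 10)| = 6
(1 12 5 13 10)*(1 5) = (1 12)(5 13 10) = [0, 12, 2, 3, 4, 13, 6, 7, 8, 9, 5, 11, 1, 10]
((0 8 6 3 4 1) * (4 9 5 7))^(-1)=(0 1 4 7 5 9 3 6 8)=[1, 4, 2, 6, 7, 9, 8, 5, 0, 3]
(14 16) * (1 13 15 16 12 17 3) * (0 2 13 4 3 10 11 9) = (0 2 13 15 16 14 12 17 10 11 9)(1 4 3) = [2, 4, 13, 1, 3, 5, 6, 7, 8, 0, 11, 9, 17, 15, 12, 16, 14, 10]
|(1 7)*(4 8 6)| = 6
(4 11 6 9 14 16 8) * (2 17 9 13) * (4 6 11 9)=(2 17 4 9 14 16 8 6 13)=[0, 1, 17, 3, 9, 5, 13, 7, 6, 14, 10, 11, 12, 2, 16, 15, 8, 4]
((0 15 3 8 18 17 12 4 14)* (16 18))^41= (0 15 3 8 16 18 17 12 4 14)= [15, 1, 2, 8, 14, 5, 6, 7, 16, 9, 10, 11, 4, 13, 0, 3, 18, 12, 17]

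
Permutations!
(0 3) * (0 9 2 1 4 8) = (0 3 9 2 1 4 8) = [3, 4, 1, 9, 8, 5, 6, 7, 0, 2]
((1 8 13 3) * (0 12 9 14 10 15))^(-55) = [15, 8, 2, 1, 4, 5, 6, 7, 13, 12, 14, 11, 0, 3, 9, 10] = (0 15 10 14 9 12)(1 8 13 3)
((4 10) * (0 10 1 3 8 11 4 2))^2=[2, 8, 10, 11, 3, 5, 6, 7, 4, 9, 0, 1]=(0 2 10)(1 8 4 3 11)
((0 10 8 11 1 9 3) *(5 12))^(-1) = (0 3 9 1 11 8 10)(5 12) = [3, 11, 2, 9, 4, 12, 6, 7, 10, 1, 0, 8, 5]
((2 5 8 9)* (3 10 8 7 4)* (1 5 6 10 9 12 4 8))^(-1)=[0, 10, 9, 4, 12, 1, 2, 5, 7, 3, 6, 11, 8]=(1 10 6 2 9 3 4 12 8 7 5)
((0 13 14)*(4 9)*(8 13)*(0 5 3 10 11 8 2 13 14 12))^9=(0 2 13 12)(3 8)(4 9)(5 11)(10 14)=[2, 1, 13, 8, 9, 11, 6, 7, 3, 4, 14, 5, 0, 12, 10]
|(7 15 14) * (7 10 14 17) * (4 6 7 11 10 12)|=9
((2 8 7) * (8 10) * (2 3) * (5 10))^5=(2 3 7 8 10 5)=[0, 1, 3, 7, 4, 2, 6, 8, 10, 9, 5]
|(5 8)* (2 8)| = |(2 8 5)| = 3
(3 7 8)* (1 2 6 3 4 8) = [0, 2, 6, 7, 8, 5, 3, 1, 4] = (1 2 6 3 7)(4 8)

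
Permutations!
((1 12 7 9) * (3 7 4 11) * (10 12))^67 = (1 4 7 10 11 9 12 3) = [0, 4, 2, 1, 7, 5, 6, 10, 8, 12, 11, 9, 3]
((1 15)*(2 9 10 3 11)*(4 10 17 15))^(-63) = (17) = [0, 1, 2, 3, 4, 5, 6, 7, 8, 9, 10, 11, 12, 13, 14, 15, 16, 17]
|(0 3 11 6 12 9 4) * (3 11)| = |(0 11 6 12 9 4)| = 6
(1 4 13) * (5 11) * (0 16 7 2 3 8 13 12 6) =(0 16 7 2 3 8 13 1 4 12 6)(5 11) =[16, 4, 3, 8, 12, 11, 0, 2, 13, 9, 10, 5, 6, 1, 14, 15, 7]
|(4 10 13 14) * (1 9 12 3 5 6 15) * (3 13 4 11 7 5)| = |(1 9 12 13 14 11 7 5 6 15)(4 10)| = 10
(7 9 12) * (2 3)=[0, 1, 3, 2, 4, 5, 6, 9, 8, 12, 10, 11, 7]=(2 3)(7 9 12)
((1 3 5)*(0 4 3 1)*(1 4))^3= [3, 5, 2, 1, 0, 4]= (0 3 1 5 4)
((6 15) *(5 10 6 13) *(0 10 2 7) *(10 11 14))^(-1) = (0 7 2 5 13 15 6 10 14 11) = [7, 1, 5, 3, 4, 13, 10, 2, 8, 9, 14, 0, 12, 15, 11, 6]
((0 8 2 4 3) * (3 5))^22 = (0 5 2)(3 4 8) = [5, 1, 0, 4, 8, 2, 6, 7, 3]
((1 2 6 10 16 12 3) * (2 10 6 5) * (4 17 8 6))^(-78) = (1 16 3 10 12)(4 8)(6 17) = [0, 16, 2, 10, 8, 5, 17, 7, 4, 9, 12, 11, 1, 13, 14, 15, 3, 6]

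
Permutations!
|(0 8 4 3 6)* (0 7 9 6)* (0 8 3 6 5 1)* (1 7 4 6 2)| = 21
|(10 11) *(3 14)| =2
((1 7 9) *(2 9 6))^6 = [0, 7, 9, 3, 4, 5, 2, 6, 8, 1] = (1 7 6 2 9)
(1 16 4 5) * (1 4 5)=(1 16 5 4)=[0, 16, 2, 3, 1, 4, 6, 7, 8, 9, 10, 11, 12, 13, 14, 15, 5]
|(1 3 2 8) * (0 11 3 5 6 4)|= |(0 11 3 2 8 1 5 6 4)|= 9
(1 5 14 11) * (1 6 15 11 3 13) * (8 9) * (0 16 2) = (0 16 2)(1 5 14 3 13)(6 15 11)(8 9) = [16, 5, 0, 13, 4, 14, 15, 7, 9, 8, 10, 6, 12, 1, 3, 11, 2]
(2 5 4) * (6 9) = (2 5 4)(6 9) = [0, 1, 5, 3, 2, 4, 9, 7, 8, 6]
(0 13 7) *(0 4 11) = (0 13 7 4 11) = [13, 1, 2, 3, 11, 5, 6, 4, 8, 9, 10, 0, 12, 7]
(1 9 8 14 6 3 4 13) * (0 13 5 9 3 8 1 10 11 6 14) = (14)(0 13 10 11 6 8)(1 3 4 5 9) = [13, 3, 2, 4, 5, 9, 8, 7, 0, 1, 11, 6, 12, 10, 14]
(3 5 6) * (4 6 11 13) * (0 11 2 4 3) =(0 11 13 3 5 2 4 6) =[11, 1, 4, 5, 6, 2, 0, 7, 8, 9, 10, 13, 12, 3]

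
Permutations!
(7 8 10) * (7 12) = (7 8 10 12) = [0, 1, 2, 3, 4, 5, 6, 8, 10, 9, 12, 11, 7]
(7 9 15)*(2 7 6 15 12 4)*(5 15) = [0, 1, 7, 3, 2, 15, 5, 9, 8, 12, 10, 11, 4, 13, 14, 6] = (2 7 9 12 4)(5 15 6)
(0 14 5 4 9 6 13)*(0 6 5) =(0 14)(4 9 5)(6 13) =[14, 1, 2, 3, 9, 4, 13, 7, 8, 5, 10, 11, 12, 6, 0]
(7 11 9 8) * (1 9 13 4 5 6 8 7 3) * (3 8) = (1 9 7 11 13 4 5 6 3) = [0, 9, 2, 1, 5, 6, 3, 11, 8, 7, 10, 13, 12, 4]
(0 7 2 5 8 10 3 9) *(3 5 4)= (0 7 2 4 3 9)(5 8 10)= [7, 1, 4, 9, 3, 8, 6, 2, 10, 0, 5]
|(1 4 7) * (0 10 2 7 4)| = 5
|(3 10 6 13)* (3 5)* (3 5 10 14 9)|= 3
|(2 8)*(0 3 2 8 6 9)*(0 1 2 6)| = |(0 3 6 9 1 2)| = 6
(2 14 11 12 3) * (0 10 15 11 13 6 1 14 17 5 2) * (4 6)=(0 10 15 11 12 3)(1 14 13 4 6)(2 17 5)=[10, 14, 17, 0, 6, 2, 1, 7, 8, 9, 15, 12, 3, 4, 13, 11, 16, 5]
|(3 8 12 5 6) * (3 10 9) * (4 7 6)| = |(3 8 12 5 4 7 6 10 9)| = 9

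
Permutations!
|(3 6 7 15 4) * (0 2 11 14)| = 20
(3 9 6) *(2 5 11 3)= (2 5 11 3 9 6)= [0, 1, 5, 9, 4, 11, 2, 7, 8, 6, 10, 3]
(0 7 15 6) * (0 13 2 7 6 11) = (0 6 13 2 7 15 11) = [6, 1, 7, 3, 4, 5, 13, 15, 8, 9, 10, 0, 12, 2, 14, 11]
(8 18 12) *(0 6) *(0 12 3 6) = (3 6 12 8 18) = [0, 1, 2, 6, 4, 5, 12, 7, 18, 9, 10, 11, 8, 13, 14, 15, 16, 17, 3]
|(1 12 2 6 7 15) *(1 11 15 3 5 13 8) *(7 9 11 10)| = |(1 12 2 6 9 11 15 10 7 3 5 13 8)| = 13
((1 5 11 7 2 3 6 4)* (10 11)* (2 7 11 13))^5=(1 3 10 4 2 5 6 13)=[0, 3, 5, 10, 2, 6, 13, 7, 8, 9, 4, 11, 12, 1]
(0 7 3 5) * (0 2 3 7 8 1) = (0 8 1)(2 3 5) = [8, 0, 3, 5, 4, 2, 6, 7, 1]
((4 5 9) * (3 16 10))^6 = (16) = [0, 1, 2, 3, 4, 5, 6, 7, 8, 9, 10, 11, 12, 13, 14, 15, 16]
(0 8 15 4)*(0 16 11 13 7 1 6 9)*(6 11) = (0 8 15 4 16 6 9)(1 11 13 7) = [8, 11, 2, 3, 16, 5, 9, 1, 15, 0, 10, 13, 12, 7, 14, 4, 6]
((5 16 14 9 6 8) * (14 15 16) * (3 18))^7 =(3 18)(5 9 8 14 6)(15 16) =[0, 1, 2, 18, 4, 9, 5, 7, 14, 8, 10, 11, 12, 13, 6, 16, 15, 17, 3]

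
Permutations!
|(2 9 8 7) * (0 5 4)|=12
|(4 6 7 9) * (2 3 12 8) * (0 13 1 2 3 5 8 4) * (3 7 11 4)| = 24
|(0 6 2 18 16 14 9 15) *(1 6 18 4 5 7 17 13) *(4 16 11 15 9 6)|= |(0 18 11 15)(1 4 5 7 17 13)(2 16 14 6)|= 12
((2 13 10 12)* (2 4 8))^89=(2 8 4 12 10 13)=[0, 1, 8, 3, 12, 5, 6, 7, 4, 9, 13, 11, 10, 2]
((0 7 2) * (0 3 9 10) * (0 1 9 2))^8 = [0, 10, 2, 3, 4, 5, 6, 7, 8, 1, 9] = (1 10 9)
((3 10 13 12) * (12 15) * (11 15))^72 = (15) = [0, 1, 2, 3, 4, 5, 6, 7, 8, 9, 10, 11, 12, 13, 14, 15]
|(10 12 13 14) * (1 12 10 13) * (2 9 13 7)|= |(1 12)(2 9 13 14 7)|= 10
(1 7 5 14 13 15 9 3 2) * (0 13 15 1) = [13, 7, 0, 2, 4, 14, 6, 5, 8, 3, 10, 11, 12, 1, 15, 9] = (0 13 1 7 5 14 15 9 3 2)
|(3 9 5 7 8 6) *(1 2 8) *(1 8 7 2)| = |(2 7 8 6 3 9 5)| = 7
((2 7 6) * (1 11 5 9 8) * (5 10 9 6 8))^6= [0, 2, 9, 3, 4, 11, 10, 5, 6, 1, 8, 7]= (1 2 9)(5 11 7)(6 10 8)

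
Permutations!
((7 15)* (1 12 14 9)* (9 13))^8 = (15)(1 13 12 9 14) = [0, 13, 2, 3, 4, 5, 6, 7, 8, 14, 10, 11, 9, 12, 1, 15]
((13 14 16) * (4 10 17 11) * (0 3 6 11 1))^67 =(0 11 17 3 4 1 6 10)(13 14 16) =[11, 6, 2, 4, 1, 5, 10, 7, 8, 9, 0, 17, 12, 14, 16, 15, 13, 3]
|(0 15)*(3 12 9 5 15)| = |(0 3 12 9 5 15)| = 6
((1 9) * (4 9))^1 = (1 4 9) = [0, 4, 2, 3, 9, 5, 6, 7, 8, 1]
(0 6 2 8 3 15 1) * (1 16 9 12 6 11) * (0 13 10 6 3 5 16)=(0 11 1 13 10 6 2 8 5 16 9 12 3 15)=[11, 13, 8, 15, 4, 16, 2, 7, 5, 12, 6, 1, 3, 10, 14, 0, 9]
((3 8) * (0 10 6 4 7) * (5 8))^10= (10)(3 5 8)= [0, 1, 2, 5, 4, 8, 6, 7, 3, 9, 10]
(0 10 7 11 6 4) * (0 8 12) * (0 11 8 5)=(0 10 7 8 12 11 6 4 5)=[10, 1, 2, 3, 5, 0, 4, 8, 12, 9, 7, 6, 11]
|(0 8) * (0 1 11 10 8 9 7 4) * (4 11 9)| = 6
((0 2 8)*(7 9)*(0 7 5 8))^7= (0 2)(5 9 7 8)= [2, 1, 0, 3, 4, 9, 6, 8, 5, 7]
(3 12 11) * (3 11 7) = (3 12 7) = [0, 1, 2, 12, 4, 5, 6, 3, 8, 9, 10, 11, 7]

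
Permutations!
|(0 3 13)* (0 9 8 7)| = |(0 3 13 9 8 7)| = 6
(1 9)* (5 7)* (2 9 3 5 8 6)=(1 3 5 7 8 6 2 9)=[0, 3, 9, 5, 4, 7, 2, 8, 6, 1]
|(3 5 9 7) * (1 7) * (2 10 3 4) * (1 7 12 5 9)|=|(1 12 5)(2 10 3 9 7 4)|=6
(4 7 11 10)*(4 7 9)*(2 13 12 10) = (2 13 12 10 7 11)(4 9) = [0, 1, 13, 3, 9, 5, 6, 11, 8, 4, 7, 2, 10, 12]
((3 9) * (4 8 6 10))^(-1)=[0, 1, 2, 9, 10, 5, 8, 7, 4, 3, 6]=(3 9)(4 10 6 8)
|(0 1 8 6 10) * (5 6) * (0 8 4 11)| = 4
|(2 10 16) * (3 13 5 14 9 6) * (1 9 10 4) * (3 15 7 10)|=36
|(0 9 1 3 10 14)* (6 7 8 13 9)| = 10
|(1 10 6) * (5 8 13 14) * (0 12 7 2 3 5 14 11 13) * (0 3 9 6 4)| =18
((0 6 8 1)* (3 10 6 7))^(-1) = (0 1 8 6 10 3 7) = [1, 8, 2, 7, 4, 5, 10, 0, 6, 9, 3]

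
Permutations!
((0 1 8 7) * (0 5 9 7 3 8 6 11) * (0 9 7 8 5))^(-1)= [7, 0, 2, 8, 4, 3, 1, 5, 9, 11, 10, 6]= (0 7 5 3 8 9 11 6 1)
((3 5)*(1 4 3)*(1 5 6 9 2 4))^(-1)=(2 9 6 3 4)=[0, 1, 9, 4, 2, 5, 3, 7, 8, 6]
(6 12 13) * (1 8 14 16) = (1 8 14 16)(6 12 13) = [0, 8, 2, 3, 4, 5, 12, 7, 14, 9, 10, 11, 13, 6, 16, 15, 1]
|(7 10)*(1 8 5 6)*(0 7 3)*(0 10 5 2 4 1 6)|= 12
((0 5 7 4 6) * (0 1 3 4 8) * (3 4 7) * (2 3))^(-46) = [2, 6, 7, 8, 1, 3, 4, 0, 5] = (0 2 7)(1 6 4)(3 8 5)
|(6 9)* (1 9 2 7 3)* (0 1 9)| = |(0 1)(2 7 3 9 6)| = 10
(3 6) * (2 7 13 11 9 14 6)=(2 7 13 11 9 14 6 3)=[0, 1, 7, 2, 4, 5, 3, 13, 8, 14, 10, 9, 12, 11, 6]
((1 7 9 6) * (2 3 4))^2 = [0, 9, 4, 2, 3, 5, 7, 6, 8, 1] = (1 9)(2 4 3)(6 7)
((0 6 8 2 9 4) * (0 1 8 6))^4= [0, 4, 8, 3, 9, 5, 6, 7, 1, 2]= (1 4 9 2 8)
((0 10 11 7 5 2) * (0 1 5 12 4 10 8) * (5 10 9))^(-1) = (0 8)(1 2 5 9 4 12 7 11 10) = [8, 2, 5, 3, 12, 9, 6, 11, 0, 4, 1, 10, 7]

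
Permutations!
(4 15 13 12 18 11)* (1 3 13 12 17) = (1 3 13 17)(4 15 12 18 11) = [0, 3, 2, 13, 15, 5, 6, 7, 8, 9, 10, 4, 18, 17, 14, 12, 16, 1, 11]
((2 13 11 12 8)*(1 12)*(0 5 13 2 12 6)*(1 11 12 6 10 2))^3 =(0 12)(5 8)(6 13) =[12, 1, 2, 3, 4, 8, 13, 7, 5, 9, 10, 11, 0, 6]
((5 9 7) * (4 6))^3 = [0, 1, 2, 3, 6, 5, 4, 7, 8, 9] = (9)(4 6)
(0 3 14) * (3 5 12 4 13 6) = (0 5 12 4 13 6 3 14) = [5, 1, 2, 14, 13, 12, 3, 7, 8, 9, 10, 11, 4, 6, 0]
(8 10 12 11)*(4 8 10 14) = (4 8 14)(10 12 11) = [0, 1, 2, 3, 8, 5, 6, 7, 14, 9, 12, 10, 11, 13, 4]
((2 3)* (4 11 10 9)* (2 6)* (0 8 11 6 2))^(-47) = (0 11 9 6 8 10 4)(2 3) = [11, 1, 3, 2, 0, 5, 8, 7, 10, 6, 4, 9]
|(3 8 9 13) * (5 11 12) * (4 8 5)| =8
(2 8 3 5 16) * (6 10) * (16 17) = (2 8 3 5 17 16)(6 10) = [0, 1, 8, 5, 4, 17, 10, 7, 3, 9, 6, 11, 12, 13, 14, 15, 2, 16]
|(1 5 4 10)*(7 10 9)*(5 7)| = |(1 7 10)(4 9 5)| = 3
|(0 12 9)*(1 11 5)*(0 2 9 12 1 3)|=10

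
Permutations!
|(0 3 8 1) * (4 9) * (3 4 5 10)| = |(0 4 9 5 10 3 8 1)| = 8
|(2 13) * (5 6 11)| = |(2 13)(5 6 11)| = 6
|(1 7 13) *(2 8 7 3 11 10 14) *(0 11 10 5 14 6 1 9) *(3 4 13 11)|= 24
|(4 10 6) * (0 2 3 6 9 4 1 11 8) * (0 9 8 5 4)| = 11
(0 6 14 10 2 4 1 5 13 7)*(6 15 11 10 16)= (0 15 11 10 2 4 1 5 13 7)(6 14 16)= [15, 5, 4, 3, 1, 13, 14, 0, 8, 9, 2, 10, 12, 7, 16, 11, 6]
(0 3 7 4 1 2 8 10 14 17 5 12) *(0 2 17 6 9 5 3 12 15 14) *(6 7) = (0 12 2 8 10)(1 17 3 6 9 5 15 14 7 4) = [12, 17, 8, 6, 1, 15, 9, 4, 10, 5, 0, 11, 2, 13, 7, 14, 16, 3]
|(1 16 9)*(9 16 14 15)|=4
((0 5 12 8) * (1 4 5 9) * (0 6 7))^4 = (0 5 7 4 6 1 8 9 12) = [5, 8, 2, 3, 6, 7, 1, 4, 9, 12, 10, 11, 0]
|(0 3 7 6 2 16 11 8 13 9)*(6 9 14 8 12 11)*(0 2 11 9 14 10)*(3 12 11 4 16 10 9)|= |(0 12 3 7 14 8 13 9 2 10)(4 16 6)|= 30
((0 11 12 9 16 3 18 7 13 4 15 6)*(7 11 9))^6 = (0 12)(3 4)(6 11)(7 9)(13 16)(15 18) = [12, 1, 2, 4, 3, 5, 11, 9, 8, 7, 10, 6, 0, 16, 14, 18, 13, 17, 15]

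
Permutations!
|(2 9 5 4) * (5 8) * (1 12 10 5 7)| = |(1 12 10 5 4 2 9 8 7)| = 9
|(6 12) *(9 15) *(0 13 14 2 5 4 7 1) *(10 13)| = |(0 10 13 14 2 5 4 7 1)(6 12)(9 15)| = 18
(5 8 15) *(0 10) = (0 10)(5 8 15) = [10, 1, 2, 3, 4, 8, 6, 7, 15, 9, 0, 11, 12, 13, 14, 5]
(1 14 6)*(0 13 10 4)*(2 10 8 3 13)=(0 2 10 4)(1 14 6)(3 13 8)=[2, 14, 10, 13, 0, 5, 1, 7, 3, 9, 4, 11, 12, 8, 6]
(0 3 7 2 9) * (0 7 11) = [3, 1, 9, 11, 4, 5, 6, 2, 8, 7, 10, 0] = (0 3 11)(2 9 7)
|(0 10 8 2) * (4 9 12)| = 12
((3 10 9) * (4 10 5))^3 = (3 10 5 9 4) = [0, 1, 2, 10, 3, 9, 6, 7, 8, 4, 5]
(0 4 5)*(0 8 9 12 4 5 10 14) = [5, 1, 2, 3, 10, 8, 6, 7, 9, 12, 14, 11, 4, 13, 0] = (0 5 8 9 12 4 10 14)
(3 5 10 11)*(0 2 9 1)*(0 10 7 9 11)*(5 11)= (0 2 5 7 9 1 10)(3 11)= [2, 10, 5, 11, 4, 7, 6, 9, 8, 1, 0, 3]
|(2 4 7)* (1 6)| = 6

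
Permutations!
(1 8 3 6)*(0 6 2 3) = (0 6 1 8)(2 3) = [6, 8, 3, 2, 4, 5, 1, 7, 0]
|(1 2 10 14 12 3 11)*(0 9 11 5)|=|(0 9 11 1 2 10 14 12 3 5)|=10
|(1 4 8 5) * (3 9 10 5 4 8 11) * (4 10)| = 4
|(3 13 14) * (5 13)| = |(3 5 13 14)| = 4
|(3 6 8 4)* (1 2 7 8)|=|(1 2 7 8 4 3 6)|=7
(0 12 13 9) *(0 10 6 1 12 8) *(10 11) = [8, 12, 2, 3, 4, 5, 1, 7, 0, 11, 6, 10, 13, 9] = (0 8)(1 12 13 9 11 10 6)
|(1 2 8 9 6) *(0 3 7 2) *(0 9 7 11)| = 3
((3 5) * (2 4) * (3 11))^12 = [0, 1, 2, 3, 4, 5, 6, 7, 8, 9, 10, 11] = (11)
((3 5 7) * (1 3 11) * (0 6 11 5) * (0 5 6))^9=(1 7)(3 6)(5 11)=[0, 7, 2, 6, 4, 11, 3, 1, 8, 9, 10, 5]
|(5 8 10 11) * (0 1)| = |(0 1)(5 8 10 11)| = 4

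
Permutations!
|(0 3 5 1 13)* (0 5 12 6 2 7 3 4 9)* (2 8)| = |(0 4 9)(1 13 5)(2 7 3 12 6 8)| = 6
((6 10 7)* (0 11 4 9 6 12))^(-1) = [12, 1, 2, 3, 11, 5, 9, 10, 8, 4, 6, 0, 7] = (0 12 7 10 6 9 4 11)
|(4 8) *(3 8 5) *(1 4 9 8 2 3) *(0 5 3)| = 6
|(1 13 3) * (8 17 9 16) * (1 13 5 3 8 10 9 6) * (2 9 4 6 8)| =|(1 5 3 13 2 9 16 10 4 6)(8 17)| =10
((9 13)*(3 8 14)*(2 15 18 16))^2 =(2 18)(3 14 8)(15 16) =[0, 1, 18, 14, 4, 5, 6, 7, 3, 9, 10, 11, 12, 13, 8, 16, 15, 17, 2]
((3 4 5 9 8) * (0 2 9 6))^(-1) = (0 6 5 4 3 8 9 2) = [6, 1, 0, 8, 3, 4, 5, 7, 9, 2]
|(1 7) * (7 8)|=3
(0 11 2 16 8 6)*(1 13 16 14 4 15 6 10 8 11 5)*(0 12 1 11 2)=[5, 13, 14, 3, 15, 11, 12, 7, 10, 9, 8, 0, 1, 16, 4, 6, 2]=(0 5 11)(1 13 16 2 14 4 15 6 12)(8 10)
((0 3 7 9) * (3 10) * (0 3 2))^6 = (10) = [0, 1, 2, 3, 4, 5, 6, 7, 8, 9, 10]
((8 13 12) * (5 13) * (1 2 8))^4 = [0, 13, 12, 3, 4, 2, 6, 7, 1, 9, 10, 11, 5, 8] = (1 13 8)(2 12 5)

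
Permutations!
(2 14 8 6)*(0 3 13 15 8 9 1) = (0 3 13 15 8 6 2 14 9 1) = [3, 0, 14, 13, 4, 5, 2, 7, 6, 1, 10, 11, 12, 15, 9, 8]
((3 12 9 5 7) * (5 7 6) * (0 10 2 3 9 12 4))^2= (12)(0 2 4 10 3)= [2, 1, 4, 0, 10, 5, 6, 7, 8, 9, 3, 11, 12]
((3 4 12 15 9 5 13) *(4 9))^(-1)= [0, 1, 2, 13, 15, 9, 6, 7, 8, 3, 10, 11, 4, 5, 14, 12]= (3 13 5 9)(4 15 12)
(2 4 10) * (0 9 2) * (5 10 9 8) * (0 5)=(0 8)(2 4 9)(5 10)=[8, 1, 4, 3, 9, 10, 6, 7, 0, 2, 5]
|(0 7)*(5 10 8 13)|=|(0 7)(5 10 8 13)|=4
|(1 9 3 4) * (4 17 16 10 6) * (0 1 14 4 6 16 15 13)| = 14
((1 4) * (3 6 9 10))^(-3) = [0, 4, 2, 6, 1, 5, 9, 7, 8, 10, 3] = (1 4)(3 6 9 10)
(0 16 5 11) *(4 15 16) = (0 4 15 16 5 11) = [4, 1, 2, 3, 15, 11, 6, 7, 8, 9, 10, 0, 12, 13, 14, 16, 5]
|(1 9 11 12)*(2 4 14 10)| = |(1 9 11 12)(2 4 14 10)| = 4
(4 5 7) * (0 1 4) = (0 1 4 5 7) = [1, 4, 2, 3, 5, 7, 6, 0]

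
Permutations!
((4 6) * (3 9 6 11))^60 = (11) = [0, 1, 2, 3, 4, 5, 6, 7, 8, 9, 10, 11]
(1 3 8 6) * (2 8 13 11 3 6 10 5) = (1 6)(2 8 10 5)(3 13 11) = [0, 6, 8, 13, 4, 2, 1, 7, 10, 9, 5, 3, 12, 11]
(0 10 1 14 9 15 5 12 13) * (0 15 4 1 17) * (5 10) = (0 5 12 13 15 10 17)(1 14 9 4) = [5, 14, 2, 3, 1, 12, 6, 7, 8, 4, 17, 11, 13, 15, 9, 10, 16, 0]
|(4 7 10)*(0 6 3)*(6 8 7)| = |(0 8 7 10 4 6 3)| = 7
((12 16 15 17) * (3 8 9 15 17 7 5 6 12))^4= (3 7 16 9 6)(5 17 15 12 8)= [0, 1, 2, 7, 4, 17, 3, 16, 5, 6, 10, 11, 8, 13, 14, 12, 9, 15]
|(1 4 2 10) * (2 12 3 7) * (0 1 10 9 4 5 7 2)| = 20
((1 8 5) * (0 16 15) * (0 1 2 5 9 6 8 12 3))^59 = (0 3 12 1 15 16)(2 5)(6 9 8) = [3, 15, 5, 12, 4, 2, 9, 7, 6, 8, 10, 11, 1, 13, 14, 16, 0]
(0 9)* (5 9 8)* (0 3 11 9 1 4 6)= (0 8 5 1 4 6)(3 11 9)= [8, 4, 2, 11, 6, 1, 0, 7, 5, 3, 10, 9]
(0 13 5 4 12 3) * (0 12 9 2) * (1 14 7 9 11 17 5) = [13, 14, 0, 12, 11, 4, 6, 9, 8, 2, 10, 17, 3, 1, 7, 15, 16, 5] = (0 13 1 14 7 9 2)(3 12)(4 11 17 5)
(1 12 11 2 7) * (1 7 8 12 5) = (1 5)(2 8 12 11) = [0, 5, 8, 3, 4, 1, 6, 7, 12, 9, 10, 2, 11]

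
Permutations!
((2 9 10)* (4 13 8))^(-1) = (2 10 9)(4 8 13) = [0, 1, 10, 3, 8, 5, 6, 7, 13, 2, 9, 11, 12, 4]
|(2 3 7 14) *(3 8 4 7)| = |(2 8 4 7 14)| = 5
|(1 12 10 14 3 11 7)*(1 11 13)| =|(1 12 10 14 3 13)(7 11)| =6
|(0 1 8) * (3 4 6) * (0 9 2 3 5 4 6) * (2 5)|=|(0 1 8 9 5 4)(2 3 6)|=6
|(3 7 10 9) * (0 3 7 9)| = 5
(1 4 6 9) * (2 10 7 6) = [0, 4, 10, 3, 2, 5, 9, 6, 8, 1, 7] = (1 4 2 10 7 6 9)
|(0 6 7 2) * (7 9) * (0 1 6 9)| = 6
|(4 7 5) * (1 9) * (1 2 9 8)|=|(1 8)(2 9)(4 7 5)|=6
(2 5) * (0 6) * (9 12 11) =[6, 1, 5, 3, 4, 2, 0, 7, 8, 12, 10, 9, 11] =(0 6)(2 5)(9 12 11)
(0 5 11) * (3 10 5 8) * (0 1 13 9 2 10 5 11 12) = (0 8 3 5 12)(1 13 9 2 10 11) = [8, 13, 10, 5, 4, 12, 6, 7, 3, 2, 11, 1, 0, 9]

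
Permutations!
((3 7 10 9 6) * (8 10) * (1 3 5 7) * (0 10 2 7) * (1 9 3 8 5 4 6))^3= (0 9 2)(1 7 10)(3 8 5)(4 6)= [9, 7, 0, 8, 6, 3, 4, 10, 5, 2, 1]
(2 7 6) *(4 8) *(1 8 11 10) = (1 8 4 11 10)(2 7 6) = [0, 8, 7, 3, 11, 5, 2, 6, 4, 9, 1, 10]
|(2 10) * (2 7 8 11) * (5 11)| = |(2 10 7 8 5 11)| = 6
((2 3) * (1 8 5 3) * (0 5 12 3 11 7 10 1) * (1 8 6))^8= (0 2 3 12 8 10 7 11 5)= [2, 1, 3, 12, 4, 0, 6, 11, 10, 9, 7, 5, 8]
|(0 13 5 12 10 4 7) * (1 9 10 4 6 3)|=|(0 13 5 12 4 7)(1 9 10 6 3)|=30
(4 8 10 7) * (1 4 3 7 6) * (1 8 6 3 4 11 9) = (1 11 9)(3 7 4 6 8 10) = [0, 11, 2, 7, 6, 5, 8, 4, 10, 1, 3, 9]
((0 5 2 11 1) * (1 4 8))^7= (11)= [0, 1, 2, 3, 4, 5, 6, 7, 8, 9, 10, 11]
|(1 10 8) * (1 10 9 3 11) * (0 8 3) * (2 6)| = |(0 8 10 3 11 1 9)(2 6)| = 14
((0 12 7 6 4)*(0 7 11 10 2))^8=(0 10 12 2 11)(4 6 7)=[10, 1, 11, 3, 6, 5, 7, 4, 8, 9, 12, 0, 2]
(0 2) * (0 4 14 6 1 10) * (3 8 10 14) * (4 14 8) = (0 2 14 6 1 8 10)(3 4) = [2, 8, 14, 4, 3, 5, 1, 7, 10, 9, 0, 11, 12, 13, 6]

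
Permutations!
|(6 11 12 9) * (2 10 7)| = 12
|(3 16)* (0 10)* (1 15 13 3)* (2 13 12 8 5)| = |(0 10)(1 15 12 8 5 2 13 3 16)| = 18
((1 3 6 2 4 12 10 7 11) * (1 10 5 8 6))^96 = (12) = [0, 1, 2, 3, 4, 5, 6, 7, 8, 9, 10, 11, 12]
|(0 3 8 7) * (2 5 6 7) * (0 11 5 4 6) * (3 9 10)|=11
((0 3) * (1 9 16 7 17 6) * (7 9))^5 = [3, 7, 2, 0, 4, 5, 1, 17, 8, 16, 10, 11, 12, 13, 14, 15, 9, 6] = (0 3)(1 7 17 6)(9 16)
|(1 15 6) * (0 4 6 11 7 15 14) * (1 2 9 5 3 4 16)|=|(0 16 1 14)(2 9 5 3 4 6)(7 15 11)|=12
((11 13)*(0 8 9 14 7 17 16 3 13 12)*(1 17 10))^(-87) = [7, 13, 2, 0, 4, 5, 6, 16, 10, 1, 3, 9, 14, 8, 17, 15, 12, 11] = (0 7 16 12 14 17 11 9 1 13 8 10 3)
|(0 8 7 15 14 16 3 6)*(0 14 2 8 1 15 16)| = 10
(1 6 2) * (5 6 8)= [0, 8, 1, 3, 4, 6, 2, 7, 5]= (1 8 5 6 2)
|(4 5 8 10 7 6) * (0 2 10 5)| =6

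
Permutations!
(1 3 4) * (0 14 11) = (0 14 11)(1 3 4) = [14, 3, 2, 4, 1, 5, 6, 7, 8, 9, 10, 0, 12, 13, 11]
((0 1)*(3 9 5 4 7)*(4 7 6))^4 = (9) = [0, 1, 2, 3, 4, 5, 6, 7, 8, 9]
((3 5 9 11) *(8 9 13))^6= (13)= [0, 1, 2, 3, 4, 5, 6, 7, 8, 9, 10, 11, 12, 13]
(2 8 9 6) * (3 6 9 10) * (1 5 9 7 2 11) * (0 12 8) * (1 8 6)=(0 12 6 11 8 10 3 1 5 9 7 2)=[12, 5, 0, 1, 4, 9, 11, 2, 10, 7, 3, 8, 6]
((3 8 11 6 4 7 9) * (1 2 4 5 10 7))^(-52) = (1 4 2)(3 5)(6 9)(7 11)(8 10) = [0, 4, 1, 5, 2, 3, 9, 11, 10, 6, 8, 7]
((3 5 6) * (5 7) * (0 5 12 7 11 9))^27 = (0 3)(5 11)(6 9)(7 12) = [3, 1, 2, 0, 4, 11, 9, 12, 8, 6, 10, 5, 7]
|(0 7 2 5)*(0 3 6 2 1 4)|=|(0 7 1 4)(2 5 3 6)|=4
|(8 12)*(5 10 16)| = 6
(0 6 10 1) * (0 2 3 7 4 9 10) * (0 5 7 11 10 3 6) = [0, 2, 6, 11, 9, 7, 5, 4, 8, 3, 1, 10] = (1 2 6 5 7 4 9 3 11 10)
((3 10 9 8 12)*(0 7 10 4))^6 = (0 3 8 10)(4 12 9 7) = [3, 1, 2, 8, 12, 5, 6, 4, 10, 7, 0, 11, 9]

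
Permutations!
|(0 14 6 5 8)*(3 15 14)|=7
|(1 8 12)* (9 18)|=6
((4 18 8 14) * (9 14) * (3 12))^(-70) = [0, 1, 2, 3, 4, 5, 6, 7, 8, 9, 10, 11, 12, 13, 14, 15, 16, 17, 18] = (18)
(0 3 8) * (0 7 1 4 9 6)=(0 3 8 7 1 4 9 6)=[3, 4, 2, 8, 9, 5, 0, 1, 7, 6]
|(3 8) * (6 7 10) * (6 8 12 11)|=7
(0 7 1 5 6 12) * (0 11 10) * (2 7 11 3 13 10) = (0 11 2 7 1 5 6 12 3 13 10) = [11, 5, 7, 13, 4, 6, 12, 1, 8, 9, 0, 2, 3, 10]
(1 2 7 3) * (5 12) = (1 2 7 3)(5 12) = [0, 2, 7, 1, 4, 12, 6, 3, 8, 9, 10, 11, 5]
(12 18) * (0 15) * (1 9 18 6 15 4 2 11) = (0 4 2 11 1 9 18 12 6 15) = [4, 9, 11, 3, 2, 5, 15, 7, 8, 18, 10, 1, 6, 13, 14, 0, 16, 17, 12]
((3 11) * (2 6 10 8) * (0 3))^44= (0 11 3)= [11, 1, 2, 0, 4, 5, 6, 7, 8, 9, 10, 3]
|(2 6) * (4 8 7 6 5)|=6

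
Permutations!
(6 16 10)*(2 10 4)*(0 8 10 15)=[8, 1, 15, 3, 2, 5, 16, 7, 10, 9, 6, 11, 12, 13, 14, 0, 4]=(0 8 10 6 16 4 2 15)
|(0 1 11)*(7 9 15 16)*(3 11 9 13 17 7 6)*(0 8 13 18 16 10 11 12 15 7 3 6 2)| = |(0 1 9 7 18 16 2)(3 12 15 10 11 8 13 17)| = 56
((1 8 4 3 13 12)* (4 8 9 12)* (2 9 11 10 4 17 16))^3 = (1 4 17 9 11 3 16 12 10 13 2) = [0, 4, 1, 16, 17, 5, 6, 7, 8, 11, 13, 3, 10, 2, 14, 15, 12, 9]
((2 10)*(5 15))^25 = [0, 1, 10, 3, 4, 15, 6, 7, 8, 9, 2, 11, 12, 13, 14, 5] = (2 10)(5 15)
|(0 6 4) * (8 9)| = 6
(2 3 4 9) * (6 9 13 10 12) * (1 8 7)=[0, 8, 3, 4, 13, 5, 9, 1, 7, 2, 12, 11, 6, 10]=(1 8 7)(2 3 4 13 10 12 6 9)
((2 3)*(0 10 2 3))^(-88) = [2, 1, 10, 3, 4, 5, 6, 7, 8, 9, 0] = (0 2 10)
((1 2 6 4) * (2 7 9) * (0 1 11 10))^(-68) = (0 2 10 9 11 7 4 1 6) = [2, 6, 10, 3, 1, 5, 0, 4, 8, 11, 9, 7]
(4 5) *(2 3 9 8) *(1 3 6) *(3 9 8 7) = (1 9 7 3 8 2 6)(4 5) = [0, 9, 6, 8, 5, 4, 1, 3, 2, 7]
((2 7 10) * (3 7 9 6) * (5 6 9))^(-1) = (2 10 7 3 6 5) = [0, 1, 10, 6, 4, 2, 5, 3, 8, 9, 7]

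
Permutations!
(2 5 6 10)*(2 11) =(2 5 6 10 11) =[0, 1, 5, 3, 4, 6, 10, 7, 8, 9, 11, 2]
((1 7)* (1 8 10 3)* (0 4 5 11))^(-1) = [11, 3, 2, 10, 0, 4, 6, 1, 7, 9, 8, 5] = (0 11 5 4)(1 3 10 8 7)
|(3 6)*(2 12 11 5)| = |(2 12 11 5)(3 6)| = 4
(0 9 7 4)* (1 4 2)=(0 9 7 2 1 4)=[9, 4, 1, 3, 0, 5, 6, 2, 8, 7]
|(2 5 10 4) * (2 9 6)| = 6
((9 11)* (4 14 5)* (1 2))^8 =(4 5 14) =[0, 1, 2, 3, 5, 14, 6, 7, 8, 9, 10, 11, 12, 13, 4]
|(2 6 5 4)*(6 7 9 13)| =|(2 7 9 13 6 5 4)| =7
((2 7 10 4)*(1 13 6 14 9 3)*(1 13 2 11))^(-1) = (1 11 4 10 7 2)(3 9 14 6 13) = [0, 11, 1, 9, 10, 5, 13, 2, 8, 14, 7, 4, 12, 3, 6]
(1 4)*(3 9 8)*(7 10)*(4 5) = (1 5 4)(3 9 8)(7 10) = [0, 5, 2, 9, 1, 4, 6, 10, 3, 8, 7]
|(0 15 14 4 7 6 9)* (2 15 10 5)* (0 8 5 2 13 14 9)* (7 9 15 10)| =|(15)(0 7 6)(2 10)(4 9 8 5 13 14)| =6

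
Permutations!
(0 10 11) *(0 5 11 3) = (0 10 3)(5 11) = [10, 1, 2, 0, 4, 11, 6, 7, 8, 9, 3, 5]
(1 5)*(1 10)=(1 5 10)=[0, 5, 2, 3, 4, 10, 6, 7, 8, 9, 1]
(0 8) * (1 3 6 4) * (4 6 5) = (0 8)(1 3 5 4) = [8, 3, 2, 5, 1, 4, 6, 7, 0]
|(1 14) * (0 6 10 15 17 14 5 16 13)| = |(0 6 10 15 17 14 1 5 16 13)| = 10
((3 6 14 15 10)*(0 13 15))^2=(0 15 3 14 13 10 6)=[15, 1, 2, 14, 4, 5, 0, 7, 8, 9, 6, 11, 12, 10, 13, 3]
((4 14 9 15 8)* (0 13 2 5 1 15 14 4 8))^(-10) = (0 2 1)(5 15 13) = [2, 0, 1, 3, 4, 15, 6, 7, 8, 9, 10, 11, 12, 5, 14, 13]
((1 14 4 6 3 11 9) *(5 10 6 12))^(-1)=(1 9 11 3 6 10 5 12 4 14)=[0, 9, 2, 6, 14, 12, 10, 7, 8, 11, 5, 3, 4, 13, 1]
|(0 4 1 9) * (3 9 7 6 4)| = |(0 3 9)(1 7 6 4)| = 12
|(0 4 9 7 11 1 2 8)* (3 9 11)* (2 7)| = |(0 4 11 1 7 3 9 2 8)| = 9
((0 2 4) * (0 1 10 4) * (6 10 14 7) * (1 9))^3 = (0 2)(1 6 9 7 4 14 10) = [2, 6, 0, 3, 14, 5, 9, 4, 8, 7, 1, 11, 12, 13, 10]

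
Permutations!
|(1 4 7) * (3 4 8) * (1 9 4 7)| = |(1 8 3 7 9 4)| = 6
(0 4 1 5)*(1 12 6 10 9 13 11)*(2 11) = (0 4 12 6 10 9 13 2 11 1 5) = [4, 5, 11, 3, 12, 0, 10, 7, 8, 13, 9, 1, 6, 2]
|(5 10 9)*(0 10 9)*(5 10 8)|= |(0 8 5 9 10)|= 5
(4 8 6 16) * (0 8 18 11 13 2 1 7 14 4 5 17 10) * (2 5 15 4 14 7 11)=(0 8 6 16 15 4 18 2 1 11 13 5 17 10)=[8, 11, 1, 3, 18, 17, 16, 7, 6, 9, 0, 13, 12, 5, 14, 4, 15, 10, 2]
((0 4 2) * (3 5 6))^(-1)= (0 2 4)(3 6 5)= [2, 1, 4, 6, 0, 3, 5]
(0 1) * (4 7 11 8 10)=[1, 0, 2, 3, 7, 5, 6, 11, 10, 9, 4, 8]=(0 1)(4 7 11 8 10)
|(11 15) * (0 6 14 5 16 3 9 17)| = |(0 6 14 5 16 3 9 17)(11 15)| = 8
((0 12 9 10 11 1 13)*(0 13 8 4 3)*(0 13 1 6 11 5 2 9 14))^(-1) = (0 14 12)(1 13 3 4 8)(2 5 10 9)(6 11) = [14, 13, 5, 4, 8, 10, 11, 7, 1, 2, 9, 6, 0, 3, 12]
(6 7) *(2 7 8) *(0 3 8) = (0 3 8 2 7 6) = [3, 1, 7, 8, 4, 5, 0, 6, 2]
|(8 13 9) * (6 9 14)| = |(6 9 8 13 14)| = 5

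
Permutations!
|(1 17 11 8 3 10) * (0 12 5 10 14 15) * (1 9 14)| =35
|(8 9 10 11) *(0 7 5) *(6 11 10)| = |(0 7 5)(6 11 8 9)| = 12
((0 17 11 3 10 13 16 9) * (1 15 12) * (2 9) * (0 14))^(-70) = [0, 12, 2, 3, 4, 5, 6, 7, 8, 9, 10, 11, 15, 13, 14, 1, 16, 17] = (17)(1 12 15)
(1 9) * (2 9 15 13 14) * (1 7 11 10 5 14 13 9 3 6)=[0, 15, 3, 6, 4, 14, 1, 11, 8, 7, 5, 10, 12, 13, 2, 9]=(1 15 9 7 11 10 5 14 2 3 6)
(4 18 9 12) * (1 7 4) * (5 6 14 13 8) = (1 7 4 18 9 12)(5 6 14 13 8) = [0, 7, 2, 3, 18, 6, 14, 4, 5, 12, 10, 11, 1, 8, 13, 15, 16, 17, 9]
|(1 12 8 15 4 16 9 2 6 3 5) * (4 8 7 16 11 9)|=22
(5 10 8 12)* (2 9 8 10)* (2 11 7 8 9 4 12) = [0, 1, 4, 3, 12, 11, 6, 8, 2, 9, 10, 7, 5] = (2 4 12 5 11 7 8)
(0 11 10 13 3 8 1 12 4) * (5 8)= (0 11 10 13 3 5 8 1 12 4)= [11, 12, 2, 5, 0, 8, 6, 7, 1, 9, 13, 10, 4, 3]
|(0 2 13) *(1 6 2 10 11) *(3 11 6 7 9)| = |(0 10 6 2 13)(1 7 9 3 11)| = 5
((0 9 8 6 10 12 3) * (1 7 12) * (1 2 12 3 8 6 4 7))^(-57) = (0 10 8 3 6 12 7 9 2 4) = [10, 1, 4, 6, 0, 5, 12, 9, 3, 2, 8, 11, 7]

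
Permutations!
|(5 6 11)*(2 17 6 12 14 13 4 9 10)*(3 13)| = |(2 17 6 11 5 12 14 3 13 4 9 10)| = 12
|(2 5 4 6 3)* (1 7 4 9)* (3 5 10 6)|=9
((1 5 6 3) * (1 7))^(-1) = [0, 7, 2, 6, 4, 1, 5, 3] = (1 7 3 6 5)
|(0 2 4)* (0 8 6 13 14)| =|(0 2 4 8 6 13 14)| =7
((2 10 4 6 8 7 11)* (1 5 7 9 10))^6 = [0, 5, 1, 3, 6, 7, 8, 11, 9, 10, 4, 2] = (1 5 7 11 2)(4 6 8 9 10)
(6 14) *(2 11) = [0, 1, 11, 3, 4, 5, 14, 7, 8, 9, 10, 2, 12, 13, 6] = (2 11)(6 14)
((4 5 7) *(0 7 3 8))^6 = (8) = [0, 1, 2, 3, 4, 5, 6, 7, 8]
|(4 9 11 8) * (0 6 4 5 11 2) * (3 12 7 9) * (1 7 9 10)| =|(0 6 4 3 12 9 2)(1 7 10)(5 11 8)| =21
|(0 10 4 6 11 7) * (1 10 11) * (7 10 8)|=8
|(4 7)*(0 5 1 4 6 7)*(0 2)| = 10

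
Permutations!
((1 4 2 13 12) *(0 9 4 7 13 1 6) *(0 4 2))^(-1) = [4, 2, 9, 3, 6, 5, 12, 1, 8, 0, 10, 11, 13, 7] = (0 4 6 12 13 7 1 2 9)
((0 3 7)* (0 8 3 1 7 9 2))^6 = (0 2 9 3 8 7 1) = [2, 0, 9, 8, 4, 5, 6, 1, 7, 3]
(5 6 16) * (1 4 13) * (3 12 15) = (1 4 13)(3 12 15)(5 6 16) = [0, 4, 2, 12, 13, 6, 16, 7, 8, 9, 10, 11, 15, 1, 14, 3, 5]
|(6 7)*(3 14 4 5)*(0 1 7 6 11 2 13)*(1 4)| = 10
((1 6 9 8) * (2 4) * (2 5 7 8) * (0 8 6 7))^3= (0 7 2)(1 9 5)(4 8 6)= [7, 9, 0, 3, 8, 1, 4, 2, 6, 5]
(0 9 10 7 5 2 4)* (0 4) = (0 9 10 7 5 2) = [9, 1, 0, 3, 4, 2, 6, 5, 8, 10, 7]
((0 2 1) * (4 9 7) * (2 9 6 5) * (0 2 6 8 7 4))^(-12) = (0 8 9 7 4) = [8, 1, 2, 3, 0, 5, 6, 4, 9, 7]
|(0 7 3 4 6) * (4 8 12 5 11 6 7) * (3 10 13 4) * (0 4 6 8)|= 20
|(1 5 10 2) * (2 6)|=5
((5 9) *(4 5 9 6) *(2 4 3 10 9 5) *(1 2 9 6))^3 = (10)(1 9 2 5 4) = [0, 9, 5, 3, 1, 4, 6, 7, 8, 2, 10]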